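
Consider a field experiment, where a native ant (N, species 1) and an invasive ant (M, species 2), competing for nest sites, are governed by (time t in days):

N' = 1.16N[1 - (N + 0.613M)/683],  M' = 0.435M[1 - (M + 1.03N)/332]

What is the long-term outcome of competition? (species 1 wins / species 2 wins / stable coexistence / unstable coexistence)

species 1 excludes species 2

Compare the nullcline intercepts: K1/α12 = 683/0.613 = 1110 > K2 = 332; K2/α21 = 332/1.03 = 322 < K1 = 683.
Since the inequalities point opposite ways, species 1 can invade but species 2 cannot.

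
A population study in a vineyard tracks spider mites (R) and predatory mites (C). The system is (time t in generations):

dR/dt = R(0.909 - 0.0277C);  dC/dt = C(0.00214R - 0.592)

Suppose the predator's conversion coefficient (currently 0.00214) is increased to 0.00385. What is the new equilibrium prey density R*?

R* ≈ 154

At the interior fixed point, setting dC/dt = 0 with C > 0 fixes R* = (predator death rate)/(RC coefficient) — independent of the other coefficients.
With the change, R* = 0.592/0.00385 = 154; it falls from 277.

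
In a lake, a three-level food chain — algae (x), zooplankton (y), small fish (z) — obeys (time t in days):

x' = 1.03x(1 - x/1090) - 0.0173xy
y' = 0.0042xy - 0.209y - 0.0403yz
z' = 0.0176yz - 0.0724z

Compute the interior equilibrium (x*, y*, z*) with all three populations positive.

From dz/dt = 0: 0.0176y* = 0.0724, so y* = 4.11.
From dx/dt = 0: 1.03(1 - x*/1090) = 0.0173·4.11, giving x* = 1090·(1 - 0.0691) = 1010.
From dy/dt = 0: 0.0042·1010 - 0.209 = 0.0403z*, so z* = 4.05/0.0403 = 101.

x* ≈ 1010, y* ≈ 4.11, z* ≈ 101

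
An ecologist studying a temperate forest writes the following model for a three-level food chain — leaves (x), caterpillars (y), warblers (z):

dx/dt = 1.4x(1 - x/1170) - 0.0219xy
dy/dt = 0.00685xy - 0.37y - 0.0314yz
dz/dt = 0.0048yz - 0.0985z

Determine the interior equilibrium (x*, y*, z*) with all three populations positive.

x* ≈ 794, y* ≈ 20.5, z* ≈ 162

From dz/dt = 0: 0.0048y* = 0.0985, so y* = 20.5.
From dx/dt = 0: 1.4(1 - x*/1170) = 0.0219·20.5, giving x* = 1170·(1 - 0.321) = 794.
From dy/dt = 0: 0.00685·794 - 0.37 = 0.0314z*, so z* = 5.07/0.0314 = 162.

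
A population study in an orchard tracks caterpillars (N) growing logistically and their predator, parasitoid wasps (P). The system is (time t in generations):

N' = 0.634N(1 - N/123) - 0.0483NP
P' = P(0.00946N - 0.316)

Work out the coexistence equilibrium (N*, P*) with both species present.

From dP/dt = 0 with P > 0: 0.00946N* = 0.316, so N* = 33.4.
Substitute into dN/dt = 0: 0.634(1 - 33.4/123) = 0.0483P*.
The bracket is 0.728, giving P* = 0.462/0.0483 = 9.56.

N* ≈ 33.4, P* ≈ 9.56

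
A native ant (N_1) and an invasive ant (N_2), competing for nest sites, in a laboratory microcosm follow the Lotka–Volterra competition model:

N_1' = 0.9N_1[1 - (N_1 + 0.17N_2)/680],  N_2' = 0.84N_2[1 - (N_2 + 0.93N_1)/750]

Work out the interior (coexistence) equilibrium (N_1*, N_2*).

Setting both brackets to zero gives the nullclines N_1 + 0.17N_2 = 680 and 0.93N_1 + N_2 = 750.
Substituting N_2 = 750 - 0.93N_1 into the first: N_1(1 - 0.17·0.93) = 680 - 0.17·750.
So N_1* = 552/0.842 = 656, and then N_2* = 750 - 0.93·656 = 140.

N_1* ≈ 656, N_2* ≈ 140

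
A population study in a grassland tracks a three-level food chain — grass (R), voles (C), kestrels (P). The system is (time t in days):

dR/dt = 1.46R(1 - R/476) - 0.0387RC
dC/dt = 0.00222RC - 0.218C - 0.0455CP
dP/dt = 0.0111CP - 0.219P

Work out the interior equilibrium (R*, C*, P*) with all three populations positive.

From dP/dt = 0: 0.0111C* = 0.219, so C* = 19.7.
From dR/dt = 0: 1.46(1 - R*/476) = 0.0387·19.7, giving R* = 476·(1 - 0.523) = 227.
From dC/dt = 0: 0.00222·227 - 0.218 = 0.0455P*, so P* = 0.286/0.0455 = 6.29.

R* ≈ 227, C* ≈ 19.7, P* ≈ 6.29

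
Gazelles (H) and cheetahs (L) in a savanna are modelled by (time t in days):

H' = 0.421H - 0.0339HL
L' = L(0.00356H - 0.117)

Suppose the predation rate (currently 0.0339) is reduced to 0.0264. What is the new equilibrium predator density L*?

At the interior fixed point, setting dH/dt = 0 with H > 0 fixes L* = (prey growth rate)/(HL coefficient) — independent of the other coefficients.
With the change, L* = 0.421/0.0264 = 15.9; it rises from 12.4.

L* ≈ 15.9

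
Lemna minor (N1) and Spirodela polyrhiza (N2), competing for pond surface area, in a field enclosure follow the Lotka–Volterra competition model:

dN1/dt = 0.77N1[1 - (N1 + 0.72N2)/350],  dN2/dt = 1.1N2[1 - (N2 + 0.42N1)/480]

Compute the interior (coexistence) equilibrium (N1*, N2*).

N1* ≈ 6.31, N2* ≈ 477

Setting both brackets to zero gives the nullclines N1 + 0.72N2 = 350 and 0.42N1 + N2 = 480.
Substituting N2 = 480 - 0.42N1 into the first: N1(1 - 0.72·0.42) = 350 - 0.72·480.
So N1* = 4.4/0.698 = 6.31, and then N2* = 480 - 0.42·6.31 = 477.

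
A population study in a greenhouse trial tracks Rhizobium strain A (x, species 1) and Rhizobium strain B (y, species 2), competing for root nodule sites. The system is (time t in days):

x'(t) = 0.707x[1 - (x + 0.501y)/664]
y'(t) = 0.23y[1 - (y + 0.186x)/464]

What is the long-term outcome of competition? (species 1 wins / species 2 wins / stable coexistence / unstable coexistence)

Compare the nullcline intercepts: K1/α12 = 664/0.501 = 1330 > K2 = 464; K2/α21 = 464/0.186 = 2490 > K1 = 664.
Since both inequalities hold, each species can invade when rare, so the interior equilibrium is stable.

stable coexistence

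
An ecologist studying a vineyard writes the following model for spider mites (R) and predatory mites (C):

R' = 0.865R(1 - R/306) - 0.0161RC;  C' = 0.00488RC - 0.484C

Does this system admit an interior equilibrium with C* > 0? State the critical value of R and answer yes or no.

Threshold R = 99.2; K > 99.2, so yes, the predator persists.

The predator equation gives dC/dt > 0 only when R > 0.484/0.00488 = 99.2.
Without the predator, R → K = 306. Since 306 > 99.2, the predator can invade and persist.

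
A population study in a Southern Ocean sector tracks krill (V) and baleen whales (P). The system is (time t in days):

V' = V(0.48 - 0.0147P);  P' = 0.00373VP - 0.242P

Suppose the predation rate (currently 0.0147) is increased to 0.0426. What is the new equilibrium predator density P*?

At the interior fixed point, setting dV/dt = 0 with V > 0 fixes P* = (prey growth rate)/(VP coefficient) — independent of the other coefficients.
With the change, P* = 0.48/0.0426 = 11.3; it falls from 32.7.

P* ≈ 11.3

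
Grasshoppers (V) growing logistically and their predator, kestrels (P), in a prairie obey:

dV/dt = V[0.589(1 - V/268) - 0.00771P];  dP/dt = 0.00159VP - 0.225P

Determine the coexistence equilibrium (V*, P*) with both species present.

From dP/dt = 0 with P > 0: 0.00159V* = 0.225, so V* = 142.
Substitute into dV/dt = 0: 0.589(1 - 142/268) = 0.00771P*.
The bracket is 0.472, giving P* = 0.278/0.00771 = 36.1.

V* ≈ 142, P* ≈ 36.1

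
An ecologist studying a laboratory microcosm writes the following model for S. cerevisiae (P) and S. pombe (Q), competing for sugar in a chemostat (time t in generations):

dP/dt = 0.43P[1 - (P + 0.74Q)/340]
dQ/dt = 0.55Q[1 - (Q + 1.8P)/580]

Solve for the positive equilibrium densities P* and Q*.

Setting both brackets to zero gives the nullclines P + 0.74Q = 340 and 1.8P + Q = 580.
Substituting Q = 580 - 1.8P into the first: P(1 - 0.74·1.8) = 340 - 0.74·580.
So P* = -89.2/-0.332 = 269, and then Q* = 580 - 1.8·269 = 96.4.

P* ≈ 269, Q* ≈ 96.4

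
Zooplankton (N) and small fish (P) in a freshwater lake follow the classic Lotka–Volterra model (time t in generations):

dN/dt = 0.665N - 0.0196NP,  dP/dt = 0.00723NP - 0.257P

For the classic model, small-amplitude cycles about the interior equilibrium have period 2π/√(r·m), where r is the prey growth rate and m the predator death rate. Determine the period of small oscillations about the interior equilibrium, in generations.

T ≈ 15.2 generations

Here r = 0.665 and m = 0.257, so r·m = 0.171.
ω = √0.171 = 0.413 per generation, hence T = 2π/ω ≈ 15.2 generations.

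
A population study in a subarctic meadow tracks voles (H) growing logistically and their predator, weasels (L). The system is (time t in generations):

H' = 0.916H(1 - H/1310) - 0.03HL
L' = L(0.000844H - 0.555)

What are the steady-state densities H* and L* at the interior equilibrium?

H* ≈ 658, L* ≈ 15.2

From dL/dt = 0 with L > 0: 0.000844H* = 0.555, so H* = 658.
Substitute into dH/dt = 0: 0.916(1 - 658/1310) = 0.03L*.
The bracket is 0.498, giving L* = 0.456/0.03 = 15.2.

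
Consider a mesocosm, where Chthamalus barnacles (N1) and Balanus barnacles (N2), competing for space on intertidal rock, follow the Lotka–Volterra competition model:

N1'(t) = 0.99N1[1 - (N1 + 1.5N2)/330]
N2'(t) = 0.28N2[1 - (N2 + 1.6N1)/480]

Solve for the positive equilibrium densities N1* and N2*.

N1* ≈ 279, N2* ≈ 34.3

Setting both brackets to zero gives the nullclines N1 + 1.5N2 = 330 and 1.6N1 + N2 = 480.
Substituting N2 = 480 - 1.6N1 into the first: N1(1 - 1.5·1.6) = 330 - 1.5·480.
So N1* = -390/-1.4 = 279, and then N2* = 480 - 1.6·279 = 34.3.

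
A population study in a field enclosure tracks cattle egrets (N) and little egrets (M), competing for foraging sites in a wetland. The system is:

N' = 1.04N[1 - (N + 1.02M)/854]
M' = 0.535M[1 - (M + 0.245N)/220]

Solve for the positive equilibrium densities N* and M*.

Setting both brackets to zero gives the nullclines N + 1.02M = 854 and 0.245N + M = 220.
Substituting M = 220 - 0.245N into the first: N(1 - 1.02·0.245) = 854 - 1.02·220.
So N* = 630/0.75 = 839, and then M* = 220 - 0.245·839 = 14.4.

N* ≈ 839, M* ≈ 14.4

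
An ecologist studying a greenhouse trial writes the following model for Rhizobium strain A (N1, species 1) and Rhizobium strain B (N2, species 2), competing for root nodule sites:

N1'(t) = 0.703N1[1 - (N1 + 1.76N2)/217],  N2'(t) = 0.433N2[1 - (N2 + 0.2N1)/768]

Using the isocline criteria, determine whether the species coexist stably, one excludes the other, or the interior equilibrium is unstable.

Compare the nullcline intercepts: K1/α12 = 217/1.76 = 123 < K2 = 768; K2/α21 = 768/0.2 = 3840 > K1 = 217.
Since the inequalities point opposite ways, species 2 can invade but species 1 cannot.

species 2 excludes species 1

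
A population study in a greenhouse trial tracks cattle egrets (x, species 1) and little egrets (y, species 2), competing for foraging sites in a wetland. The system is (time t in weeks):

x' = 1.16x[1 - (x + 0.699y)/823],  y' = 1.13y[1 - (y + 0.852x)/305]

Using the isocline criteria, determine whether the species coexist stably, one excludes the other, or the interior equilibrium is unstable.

Compare the nullcline intercepts: K1/α12 = 823/0.699 = 1180 > K2 = 305; K2/α21 = 305/0.852 = 358 < K1 = 823.
Since the inequalities point opposite ways, species 1 can invade but species 2 cannot.

species 1 excludes species 2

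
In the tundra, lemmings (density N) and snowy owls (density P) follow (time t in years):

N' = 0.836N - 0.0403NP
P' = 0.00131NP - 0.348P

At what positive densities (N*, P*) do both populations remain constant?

Set dP/dt = 0 with P > 0: 0.00131N - 0.348 = 0, so N* = 0.348/0.00131 = 266.
Set dN/dt = 0 with N > 0: 0.836 - 0.0403P = 0, so P* = 0.836/0.0403 = 20.7.

N* ≈ 266, P* ≈ 20.7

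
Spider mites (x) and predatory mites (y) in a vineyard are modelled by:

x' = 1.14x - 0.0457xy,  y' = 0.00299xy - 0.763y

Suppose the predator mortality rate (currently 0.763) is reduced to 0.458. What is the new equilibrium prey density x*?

x* ≈ 153

At the interior fixed point, setting dy/dt = 0 with y > 0 fixes x* = (predator death rate)/(xy coefficient) — independent of the other coefficients.
With the change, x* = 0.458/0.00299 = 153; it falls from 255.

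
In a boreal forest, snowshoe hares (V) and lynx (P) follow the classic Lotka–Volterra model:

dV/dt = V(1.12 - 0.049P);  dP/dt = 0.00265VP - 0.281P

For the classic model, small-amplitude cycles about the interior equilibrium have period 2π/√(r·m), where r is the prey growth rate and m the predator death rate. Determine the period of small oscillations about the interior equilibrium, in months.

Here r = 1.12 and m = 0.281, so r·m = 0.315.
ω = √0.315 = 0.561 per month, hence T = 2π/ω ≈ 11.2 months.

T ≈ 11.2 months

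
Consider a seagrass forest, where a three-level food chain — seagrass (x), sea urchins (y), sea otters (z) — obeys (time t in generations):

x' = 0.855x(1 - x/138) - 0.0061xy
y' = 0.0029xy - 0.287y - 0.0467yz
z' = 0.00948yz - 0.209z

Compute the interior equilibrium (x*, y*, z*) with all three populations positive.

From dz/dt = 0: 0.00948y* = 0.209, so y* = 22.
From dx/dt = 0: 0.855(1 - x*/138) = 0.0061·22, giving x* = 138·(1 - 0.157) = 116.
From dy/dt = 0: 0.0029·116 - 0.287 = 0.0467z*, so z* = 0.0503/0.0467 = 1.08.

x* ≈ 116, y* ≈ 22, z* ≈ 1.08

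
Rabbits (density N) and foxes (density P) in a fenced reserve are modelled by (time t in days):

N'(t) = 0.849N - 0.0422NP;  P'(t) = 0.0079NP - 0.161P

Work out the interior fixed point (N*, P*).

N* ≈ 20.4, P* ≈ 20.1

Set dP/dt = 0 with P > 0: 0.0079N - 0.161 = 0, so N* = 0.161/0.0079 = 20.4.
Set dN/dt = 0 with N > 0: 0.849 - 0.0422P = 0, so P* = 0.849/0.0422 = 20.1.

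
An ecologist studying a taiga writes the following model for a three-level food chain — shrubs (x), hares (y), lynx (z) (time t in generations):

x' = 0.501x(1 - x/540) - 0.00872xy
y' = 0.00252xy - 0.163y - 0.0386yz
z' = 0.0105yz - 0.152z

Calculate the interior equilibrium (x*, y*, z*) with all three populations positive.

From dz/dt = 0: 0.0105y* = 0.152, so y* = 14.5.
From dx/dt = 0: 0.501(1 - x*/540) = 0.00872·14.5, giving x* = 540·(1 - 0.252) = 404.
From dy/dt = 0: 0.00252·404 - 0.163 = 0.0386z*, so z* = 0.855/0.0386 = 22.1.

x* ≈ 404, y* ≈ 14.5, z* ≈ 22.1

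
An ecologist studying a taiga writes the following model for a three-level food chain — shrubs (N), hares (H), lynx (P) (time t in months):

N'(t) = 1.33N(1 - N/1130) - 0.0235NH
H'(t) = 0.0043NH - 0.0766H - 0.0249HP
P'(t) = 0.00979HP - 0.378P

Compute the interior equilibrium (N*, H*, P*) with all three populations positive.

N* ≈ 359, H* ≈ 38.6, P* ≈ 58.9

From dP/dt = 0: 0.00979H* = 0.378, so H* = 38.6.
From dN/dt = 0: 1.33(1 - N*/1130) = 0.0235·38.6, giving N* = 1130·(1 - 0.682) = 359.
From dH/dt = 0: 0.0043·359 - 0.0766 = 0.0249P*, so P* = 1.47/0.0249 = 58.9.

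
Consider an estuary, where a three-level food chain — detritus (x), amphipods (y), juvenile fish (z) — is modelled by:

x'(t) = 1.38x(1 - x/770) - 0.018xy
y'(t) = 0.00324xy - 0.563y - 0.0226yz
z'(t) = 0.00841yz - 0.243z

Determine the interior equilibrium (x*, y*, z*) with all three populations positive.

x* ≈ 480, y* ≈ 28.9, z* ≈ 43.9

From dz/dt = 0: 0.00841y* = 0.243, so y* = 28.9.
From dx/dt = 0: 1.38(1 - x*/770) = 0.018·28.9, giving x* = 770·(1 - 0.377) = 480.
From dy/dt = 0: 0.00324·480 - 0.563 = 0.0226z*, so z* = 0.992/0.0226 = 43.9.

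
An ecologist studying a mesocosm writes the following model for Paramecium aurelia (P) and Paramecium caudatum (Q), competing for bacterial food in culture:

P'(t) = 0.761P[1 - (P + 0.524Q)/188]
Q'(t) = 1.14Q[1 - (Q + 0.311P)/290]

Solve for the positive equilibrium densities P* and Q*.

Setting both brackets to zero gives the nullclines P + 0.524Q = 188 and 0.311P + Q = 290.
Substituting Q = 290 - 0.311P into the first: P(1 - 0.524·0.311) = 188 - 0.524·290.
So P* = 36/0.837 = 43.1, and then Q* = 290 - 0.311·43.1 = 277.

P* ≈ 43.1, Q* ≈ 277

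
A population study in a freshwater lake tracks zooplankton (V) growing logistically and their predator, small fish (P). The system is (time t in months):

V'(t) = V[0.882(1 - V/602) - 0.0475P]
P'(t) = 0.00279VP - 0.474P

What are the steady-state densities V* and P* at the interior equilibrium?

V* ≈ 170, P* ≈ 13.3

From dP/dt = 0 with P > 0: 0.00279V* = 0.474, so V* = 170.
Substitute into dV/dt = 0: 0.882(1 - 170/602) = 0.0475P*.
The bracket is 0.718, giving P* = 0.633/0.0475 = 13.3.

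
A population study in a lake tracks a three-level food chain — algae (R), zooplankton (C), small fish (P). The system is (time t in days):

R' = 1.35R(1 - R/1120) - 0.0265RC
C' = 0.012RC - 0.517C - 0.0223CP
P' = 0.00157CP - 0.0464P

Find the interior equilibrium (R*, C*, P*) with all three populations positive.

From dP/dt = 0: 0.00157C* = 0.0464, so C* = 29.6.
From dR/dt = 0: 1.35(1 - R*/1120) = 0.0265·29.6, giving R* = 1120·(1 - 0.58) = 470.
From dC/dt = 0: 0.012·470 - 0.517 = 0.0223P*, so P* = 5.13/0.0223 = 230.

R* ≈ 470, C* ≈ 29.6, P* ≈ 230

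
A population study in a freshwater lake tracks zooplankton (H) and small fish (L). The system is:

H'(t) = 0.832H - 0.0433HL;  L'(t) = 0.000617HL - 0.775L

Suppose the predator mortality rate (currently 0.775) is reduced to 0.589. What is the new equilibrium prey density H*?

At the interior fixed point, setting dL/dt = 0 with L > 0 fixes H* = (predator death rate)/(HL coefficient) — independent of the other coefficients.
With the change, H* = 0.589/0.000617 = 955; it falls from 1260.

H* ≈ 955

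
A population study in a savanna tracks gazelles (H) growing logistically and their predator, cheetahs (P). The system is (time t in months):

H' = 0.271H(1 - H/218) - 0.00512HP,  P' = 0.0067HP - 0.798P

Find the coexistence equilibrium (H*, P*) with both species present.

From dP/dt = 0 with P > 0: 0.0067H* = 0.798, so H* = 119.
Substitute into dH/dt = 0: 0.271(1 - 119/218) = 0.00512P*.
The bracket is 0.454, giving P* = 0.123/0.00512 = 24.

H* ≈ 119, P* ≈ 24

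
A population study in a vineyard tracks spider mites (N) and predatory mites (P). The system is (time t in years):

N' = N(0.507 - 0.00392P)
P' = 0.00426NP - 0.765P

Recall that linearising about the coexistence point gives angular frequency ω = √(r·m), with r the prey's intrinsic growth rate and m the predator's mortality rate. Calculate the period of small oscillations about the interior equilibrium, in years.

T ≈ 10.1 years

Here r = 0.507 and m = 0.765, so r·m = 0.388.
ω = √0.388 = 0.623 per year, hence T = 2π/ω ≈ 10.1 years.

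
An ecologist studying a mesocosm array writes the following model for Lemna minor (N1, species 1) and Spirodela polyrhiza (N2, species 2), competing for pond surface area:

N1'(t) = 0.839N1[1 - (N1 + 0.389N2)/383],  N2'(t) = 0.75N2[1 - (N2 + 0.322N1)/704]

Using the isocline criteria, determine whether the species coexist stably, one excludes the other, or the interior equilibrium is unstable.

Compare the nullcline intercepts: K1/α12 = 383/0.389 = 985 > K2 = 704; K2/α21 = 704/0.322 = 2190 > K1 = 383.
Since both inequalities hold, each species can invade when rare, so the interior equilibrium is stable.

stable coexistence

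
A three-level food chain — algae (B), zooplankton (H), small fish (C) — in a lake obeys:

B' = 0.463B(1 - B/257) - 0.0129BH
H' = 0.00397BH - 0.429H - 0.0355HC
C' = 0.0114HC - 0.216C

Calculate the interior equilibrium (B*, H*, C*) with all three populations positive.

From dC/dt = 0: 0.0114H* = 0.216, so H* = 18.9.
From dB/dt = 0: 0.463(1 - B*/257) = 0.0129·18.9, giving B* = 257·(1 - 0.528) = 121.
From dH/dt = 0: 0.00397·121 - 0.429 = 0.0355C*, so C* = 0.0527/0.0355 = 1.48.

B* ≈ 121, H* ≈ 18.9, C* ≈ 1.48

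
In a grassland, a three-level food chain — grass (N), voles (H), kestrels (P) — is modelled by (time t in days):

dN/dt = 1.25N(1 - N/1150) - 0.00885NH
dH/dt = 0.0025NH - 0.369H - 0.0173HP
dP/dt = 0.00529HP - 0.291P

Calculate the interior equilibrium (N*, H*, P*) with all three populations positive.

From dP/dt = 0: 0.00529H* = 0.291, so H* = 55.
From dN/dt = 0: 1.25(1 - N*/1150) = 0.00885·55, giving N* = 1150·(1 - 0.389) = 702.
From dH/dt = 0: 0.0025·702 - 0.369 = 0.0173P*, so P* = 1.39/0.0173 = 80.1.

N* ≈ 702, H* ≈ 55, P* ≈ 80.1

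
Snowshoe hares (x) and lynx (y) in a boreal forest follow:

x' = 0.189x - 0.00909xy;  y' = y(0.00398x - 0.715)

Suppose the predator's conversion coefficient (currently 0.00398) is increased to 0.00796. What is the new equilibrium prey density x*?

x* ≈ 89.8

At the interior fixed point, setting dy/dt = 0 with y > 0 fixes x* = (predator death rate)/(xy coefficient) — independent of the other coefficients.
With the change, x* = 0.715/0.00796 = 89.8; it falls from 180.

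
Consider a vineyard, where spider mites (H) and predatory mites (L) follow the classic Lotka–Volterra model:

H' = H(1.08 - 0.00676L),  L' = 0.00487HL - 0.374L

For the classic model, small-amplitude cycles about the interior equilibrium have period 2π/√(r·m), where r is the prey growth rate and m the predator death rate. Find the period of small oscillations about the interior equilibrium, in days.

T ≈ 9.89 days

Here r = 1.08 and m = 0.374, so r·m = 0.404.
ω = √0.404 = 0.636 per day, hence T = 2π/ω ≈ 9.89 days.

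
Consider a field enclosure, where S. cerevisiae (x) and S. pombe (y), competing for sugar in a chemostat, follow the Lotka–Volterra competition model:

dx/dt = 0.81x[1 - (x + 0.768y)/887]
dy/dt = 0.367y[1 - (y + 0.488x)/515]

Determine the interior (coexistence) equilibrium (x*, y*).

x* ≈ 786, y* ≈ 131

Setting both brackets to zero gives the nullclines x + 0.768y = 887 and 0.488x + y = 515.
Substituting y = 515 - 0.488x into the first: x(1 - 0.768·0.488) = 887 - 0.768·515.
So x* = 491/0.625 = 786, and then y* = 515 - 0.488·786 = 131.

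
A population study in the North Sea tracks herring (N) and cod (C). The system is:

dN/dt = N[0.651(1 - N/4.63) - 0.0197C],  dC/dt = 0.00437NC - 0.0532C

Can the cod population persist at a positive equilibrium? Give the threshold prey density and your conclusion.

Threshold N = 12.2; K < 12.2, so no, the predator goes extinct.

The predator equation gives dC/dt > 0 only when N > 0.0532/0.00437 = 12.2.
Without the predator, N → K = 4.63. Since 4.63 < 12.2, the predator cannot invade.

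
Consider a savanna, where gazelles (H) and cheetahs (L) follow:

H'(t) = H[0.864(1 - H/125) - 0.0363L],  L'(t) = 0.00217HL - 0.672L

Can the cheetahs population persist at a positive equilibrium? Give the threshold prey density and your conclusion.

Threshold H = 310; K < 310, so no, the predator goes extinct.

The predator equation gives dL/dt > 0 only when H > 0.672/0.00217 = 310.
Without the predator, H → K = 125. Since 125 < 310, the predator cannot invade.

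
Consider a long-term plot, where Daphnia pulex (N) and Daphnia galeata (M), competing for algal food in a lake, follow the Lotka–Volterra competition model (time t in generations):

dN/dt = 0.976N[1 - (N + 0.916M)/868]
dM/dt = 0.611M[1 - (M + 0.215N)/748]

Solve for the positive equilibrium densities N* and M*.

N* ≈ 228, M* ≈ 699

Setting both brackets to zero gives the nullclines N + 0.916M = 868 and 0.215N + M = 748.
Substituting M = 748 - 0.215N into the first: N(1 - 0.916·0.215) = 868 - 0.916·748.
So N* = 183/0.803 = 228, and then M* = 748 - 0.215·228 = 699.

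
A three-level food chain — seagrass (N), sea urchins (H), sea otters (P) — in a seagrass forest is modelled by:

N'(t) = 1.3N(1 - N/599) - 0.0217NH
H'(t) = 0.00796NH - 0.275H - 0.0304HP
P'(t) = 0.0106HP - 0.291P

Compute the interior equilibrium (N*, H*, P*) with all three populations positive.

N* ≈ 325, H* ≈ 27.5, P* ≈ 75.9

From dP/dt = 0: 0.0106H* = 0.291, so H* = 27.5.
From dN/dt = 0: 1.3(1 - N*/599) = 0.0217·27.5, giving N* = 599·(1 - 0.458) = 325.
From dH/dt = 0: 0.00796·325 - 0.275 = 0.0304P*, so P* = 2.31/0.0304 = 75.9.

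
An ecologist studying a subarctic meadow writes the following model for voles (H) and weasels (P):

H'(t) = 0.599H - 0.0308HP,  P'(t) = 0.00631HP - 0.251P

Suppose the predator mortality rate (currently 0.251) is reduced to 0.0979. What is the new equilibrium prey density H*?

H* ≈ 15.5

At the interior fixed point, setting dP/dt = 0 with P > 0 fixes H* = (predator death rate)/(HP coefficient) — independent of the other coefficients.
With the change, H* = 0.0979/0.00631 = 15.5; it falls from 39.8.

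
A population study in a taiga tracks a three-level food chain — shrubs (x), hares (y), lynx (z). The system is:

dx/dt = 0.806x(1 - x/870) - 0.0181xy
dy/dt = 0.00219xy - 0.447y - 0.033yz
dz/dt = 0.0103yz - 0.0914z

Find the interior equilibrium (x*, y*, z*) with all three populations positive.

x* ≈ 697, y* ≈ 8.87, z* ≈ 32.7

From dz/dt = 0: 0.0103y* = 0.0914, so y* = 8.87.
From dx/dt = 0: 0.806(1 - x*/870) = 0.0181·8.87, giving x* = 870·(1 - 0.199) = 697.
From dy/dt = 0: 0.00219·697 - 0.447 = 0.033z*, so z* = 1.08/0.033 = 32.7.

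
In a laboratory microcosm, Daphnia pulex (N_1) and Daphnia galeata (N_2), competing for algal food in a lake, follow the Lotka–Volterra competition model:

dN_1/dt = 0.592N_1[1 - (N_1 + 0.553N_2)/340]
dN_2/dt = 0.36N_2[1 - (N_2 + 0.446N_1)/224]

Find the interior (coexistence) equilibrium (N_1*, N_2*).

Setting both brackets to zero gives the nullclines N_1 + 0.553N_2 = 340 and 0.446N_1 + N_2 = 224.
Substituting N_2 = 224 - 0.446N_1 into the first: N_1(1 - 0.553·0.446) = 340 - 0.553·224.
So N_1* = 216/0.753 = 287, and then N_2* = 224 - 0.446·287 = 96.

N_1* ≈ 287, N_2* ≈ 96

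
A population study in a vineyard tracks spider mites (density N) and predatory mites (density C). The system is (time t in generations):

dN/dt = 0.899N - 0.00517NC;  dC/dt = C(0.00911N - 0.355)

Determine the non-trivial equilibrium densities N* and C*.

Set dC/dt = 0 with C > 0: 0.00911N - 0.355 = 0, so N* = 0.355/0.00911 = 39.
Set dN/dt = 0 with N > 0: 0.899 - 0.00517C = 0, so C* = 0.899/0.00517 = 174.

N* ≈ 39, C* ≈ 174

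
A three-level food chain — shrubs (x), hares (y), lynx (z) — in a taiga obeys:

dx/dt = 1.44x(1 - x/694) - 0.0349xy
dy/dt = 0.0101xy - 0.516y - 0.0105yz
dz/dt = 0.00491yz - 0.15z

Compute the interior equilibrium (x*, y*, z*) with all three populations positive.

From dz/dt = 0: 0.00491y* = 0.15, so y* = 30.5.
From dx/dt = 0: 1.44(1 - x*/694) = 0.0349·30.5, giving x* = 694·(1 - 0.74) = 180.
From dy/dt = 0: 0.0101·180 - 0.516 = 0.0105z*, so z* = 1.3/0.0105 = 124.

x* ≈ 180, y* ≈ 30.5, z* ≈ 124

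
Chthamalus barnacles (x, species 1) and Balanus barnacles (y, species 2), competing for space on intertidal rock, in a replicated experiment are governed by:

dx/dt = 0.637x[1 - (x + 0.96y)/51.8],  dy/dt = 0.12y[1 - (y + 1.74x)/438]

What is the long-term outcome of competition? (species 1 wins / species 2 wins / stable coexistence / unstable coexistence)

Compare the nullcline intercepts: K1/α12 = 51.8/0.96 = 54 < K2 = 438; K2/α21 = 438/1.74 = 252 > K1 = 51.8.
Since the inequalities point opposite ways, species 2 can invade but species 1 cannot.

species 2 excludes species 1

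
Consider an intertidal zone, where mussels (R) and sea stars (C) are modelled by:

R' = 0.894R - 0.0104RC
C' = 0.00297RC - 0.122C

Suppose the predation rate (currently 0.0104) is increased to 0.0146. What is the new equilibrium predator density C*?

At the interior fixed point, setting dR/dt = 0 with R > 0 fixes C* = (prey growth rate)/(RC coefficient) — independent of the other coefficients.
With the change, C* = 0.894/0.0146 = 61.2; it falls from 86.

C* ≈ 61.2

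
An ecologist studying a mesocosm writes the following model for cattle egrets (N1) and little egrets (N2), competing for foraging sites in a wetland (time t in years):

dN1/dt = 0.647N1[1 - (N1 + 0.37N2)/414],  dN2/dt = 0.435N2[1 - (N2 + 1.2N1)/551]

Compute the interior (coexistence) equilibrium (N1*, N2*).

N1* ≈ 378, N2* ≈ 97.5

Setting both brackets to zero gives the nullclines N1 + 0.37N2 = 414 and 1.2N1 + N2 = 551.
Substituting N2 = 551 - 1.2N1 into the first: N1(1 - 0.37·1.2) = 414 - 0.37·551.
So N1* = 210/0.556 = 378, and then N2* = 551 - 1.2·378 = 97.5.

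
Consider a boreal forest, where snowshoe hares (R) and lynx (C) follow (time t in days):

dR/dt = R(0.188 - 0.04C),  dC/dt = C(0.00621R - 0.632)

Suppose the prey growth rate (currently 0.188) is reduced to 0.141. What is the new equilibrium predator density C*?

At the interior fixed point, setting dR/dt = 0 with R > 0 fixes C* = (prey growth rate)/(RC coefficient) — independent of the other coefficients.
With the change, C* = 0.141/0.04 = 3.52; it falls from 4.7.

C* ≈ 3.52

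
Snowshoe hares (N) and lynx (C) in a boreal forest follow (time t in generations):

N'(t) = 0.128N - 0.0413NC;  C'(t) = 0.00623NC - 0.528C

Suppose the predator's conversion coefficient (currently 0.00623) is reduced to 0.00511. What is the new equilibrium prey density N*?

At the interior fixed point, setting dC/dt = 0 with C > 0 fixes N* = (predator death rate)/(NC coefficient) — independent of the other coefficients.
With the change, N* = 0.528/0.00511 = 103; it rises from 84.8.

N* ≈ 103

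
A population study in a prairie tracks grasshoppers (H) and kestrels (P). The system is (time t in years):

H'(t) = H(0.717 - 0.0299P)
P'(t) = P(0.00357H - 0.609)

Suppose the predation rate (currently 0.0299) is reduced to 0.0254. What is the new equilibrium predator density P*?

At the interior fixed point, setting dH/dt = 0 with H > 0 fixes P* = (prey growth rate)/(HP coefficient) — independent of the other coefficients.
With the change, P* = 0.717/0.0254 = 28.2; it rises from 24.

P* ≈ 28.2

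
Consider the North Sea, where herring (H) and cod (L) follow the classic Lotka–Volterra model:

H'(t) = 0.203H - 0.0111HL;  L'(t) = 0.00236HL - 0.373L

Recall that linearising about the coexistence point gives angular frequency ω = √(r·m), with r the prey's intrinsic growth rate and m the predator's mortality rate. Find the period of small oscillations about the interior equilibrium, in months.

T ≈ 22.8 months

Here r = 0.203 and m = 0.373, so r·m = 0.0757.
ω = √0.0757 = 0.275 per month, hence T = 2π/ω ≈ 22.8 months.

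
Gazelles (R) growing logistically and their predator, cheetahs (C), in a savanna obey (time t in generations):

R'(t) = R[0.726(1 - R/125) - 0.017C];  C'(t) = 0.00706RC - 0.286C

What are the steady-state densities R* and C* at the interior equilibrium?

R* ≈ 40.5, C* ≈ 28.9

From dC/dt = 0 with C > 0: 0.00706R* = 0.286, so R* = 40.5.
Substitute into dR/dt = 0: 0.726(1 - 40.5/125) = 0.017C*.
The bracket is 0.676, giving C* = 0.491/0.017 = 28.9.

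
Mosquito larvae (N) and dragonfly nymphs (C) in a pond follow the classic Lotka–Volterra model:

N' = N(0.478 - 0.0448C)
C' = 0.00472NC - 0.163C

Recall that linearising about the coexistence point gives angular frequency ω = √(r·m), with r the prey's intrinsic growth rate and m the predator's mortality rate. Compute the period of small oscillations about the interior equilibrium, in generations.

T ≈ 22.5 generations

Here r = 0.478 and m = 0.163, so r·m = 0.0779.
ω = √0.0779 = 0.279 per generation, hence T = 2π/ω ≈ 22.5 generations.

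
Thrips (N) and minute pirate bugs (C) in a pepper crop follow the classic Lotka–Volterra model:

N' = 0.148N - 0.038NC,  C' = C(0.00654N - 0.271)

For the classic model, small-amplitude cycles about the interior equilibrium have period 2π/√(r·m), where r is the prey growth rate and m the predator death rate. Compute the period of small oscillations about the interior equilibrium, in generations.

T ≈ 31.4 generations

Here r = 0.148 and m = 0.271, so r·m = 0.0401.
ω = √0.0401 = 0.2 per generation, hence T = 2π/ω ≈ 31.4 generations.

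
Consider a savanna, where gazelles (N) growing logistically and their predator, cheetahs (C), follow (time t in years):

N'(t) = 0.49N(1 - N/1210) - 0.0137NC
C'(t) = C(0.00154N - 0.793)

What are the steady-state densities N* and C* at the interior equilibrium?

N* ≈ 515, C* ≈ 20.5

From dC/dt = 0 with C > 0: 0.00154N* = 0.793, so N* = 515.
Substitute into dN/dt = 0: 0.49(1 - 515/1210) = 0.0137C*.
The bracket is 0.574, giving C* = 0.281/0.0137 = 20.5.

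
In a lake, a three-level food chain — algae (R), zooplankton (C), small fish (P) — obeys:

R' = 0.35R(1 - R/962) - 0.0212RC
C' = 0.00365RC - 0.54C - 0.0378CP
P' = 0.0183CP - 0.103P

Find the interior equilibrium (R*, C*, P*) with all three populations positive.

From dP/dt = 0: 0.0183C* = 0.103, so C* = 5.63.
From dR/dt = 0: 0.35(1 - R*/962) = 0.0212·5.63, giving R* = 962·(1 - 0.341) = 634.
From dC/dt = 0: 0.00365·634 - 0.54 = 0.0378P*, so P* = 1.77/0.0378 = 46.9.

R* ≈ 634, C* ≈ 5.63, P* ≈ 46.9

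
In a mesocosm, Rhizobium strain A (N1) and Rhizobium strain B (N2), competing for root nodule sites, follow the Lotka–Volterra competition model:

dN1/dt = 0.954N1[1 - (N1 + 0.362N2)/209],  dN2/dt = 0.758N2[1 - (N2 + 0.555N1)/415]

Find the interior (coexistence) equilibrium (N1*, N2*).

Setting both brackets to zero gives the nullclines N1 + 0.362N2 = 209 and 0.555N1 + N2 = 415.
Substituting N2 = 415 - 0.555N1 into the first: N1(1 - 0.362·0.555) = 209 - 0.362·415.
So N1* = 58.8/0.799 = 73.5, and then N2* = 415 - 0.555·73.5 = 374.

N1* ≈ 73.5, N2* ≈ 374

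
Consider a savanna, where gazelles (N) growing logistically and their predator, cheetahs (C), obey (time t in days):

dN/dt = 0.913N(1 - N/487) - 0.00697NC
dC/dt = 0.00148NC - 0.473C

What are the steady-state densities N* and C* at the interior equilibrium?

N* ≈ 320, C* ≈ 45

From dC/dt = 0 with C > 0: 0.00148N* = 0.473, so N* = 320.
Substitute into dN/dt = 0: 0.913(1 - 320/487) = 0.00697C*.
The bracket is 0.344, giving C* = 0.314/0.00697 = 45.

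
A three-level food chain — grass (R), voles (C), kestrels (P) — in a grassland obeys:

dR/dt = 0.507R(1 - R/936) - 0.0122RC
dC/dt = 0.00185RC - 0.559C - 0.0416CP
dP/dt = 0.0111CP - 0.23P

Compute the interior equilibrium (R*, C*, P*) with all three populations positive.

R* ≈ 469, C* ≈ 20.7, P* ≈ 7.43

From dP/dt = 0: 0.0111C* = 0.23, so C* = 20.7.
From dR/dt = 0: 0.507(1 - R*/936) = 0.0122·20.7, giving R* = 936·(1 - 0.499) = 469.
From dC/dt = 0: 0.00185·469 - 0.559 = 0.0416P*, so P* = 0.309/0.0416 = 7.43.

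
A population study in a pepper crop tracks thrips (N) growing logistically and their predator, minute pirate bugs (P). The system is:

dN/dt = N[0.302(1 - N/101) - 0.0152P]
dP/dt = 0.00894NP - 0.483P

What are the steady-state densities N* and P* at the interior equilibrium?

From dP/dt = 0 with P > 0: 0.00894N* = 0.483, so N* = 54.
Substitute into dN/dt = 0: 0.302(1 - 54/101) = 0.0152P*.
The bracket is 0.465, giving P* = 0.14/0.0152 = 9.24.

N* ≈ 54, P* ≈ 9.24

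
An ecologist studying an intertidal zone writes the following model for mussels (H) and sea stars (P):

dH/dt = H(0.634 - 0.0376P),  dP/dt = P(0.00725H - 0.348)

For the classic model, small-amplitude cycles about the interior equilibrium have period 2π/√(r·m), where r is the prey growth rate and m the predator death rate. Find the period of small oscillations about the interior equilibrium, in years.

T ≈ 13.4 years

Here r = 0.634 and m = 0.348, so r·m = 0.221.
ω = √0.221 = 0.47 per year, hence T = 2π/ω ≈ 13.4 years.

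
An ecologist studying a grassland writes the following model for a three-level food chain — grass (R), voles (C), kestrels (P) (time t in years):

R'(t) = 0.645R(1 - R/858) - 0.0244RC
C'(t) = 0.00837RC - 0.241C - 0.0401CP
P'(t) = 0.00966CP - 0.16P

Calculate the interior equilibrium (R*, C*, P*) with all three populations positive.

R* ≈ 320, C* ≈ 16.6, P* ≈ 60.9

From dP/dt = 0: 0.00966C* = 0.16, so C* = 16.6.
From dR/dt = 0: 0.645(1 - R*/858) = 0.0244·16.6, giving R* = 858·(1 - 0.627) = 320.
From dC/dt = 0: 0.00837·320 - 0.241 = 0.0401P*, so P* = 2.44/0.0401 = 60.9.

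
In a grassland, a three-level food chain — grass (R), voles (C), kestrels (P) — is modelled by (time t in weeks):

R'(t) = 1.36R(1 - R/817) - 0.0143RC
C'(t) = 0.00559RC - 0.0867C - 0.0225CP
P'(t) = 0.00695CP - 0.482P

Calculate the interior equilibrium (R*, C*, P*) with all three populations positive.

R* ≈ 221, C* ≈ 69.4, P* ≈ 51.1

From dP/dt = 0: 0.00695C* = 0.482, so C* = 69.4.
From dR/dt = 0: 1.36(1 - R*/817) = 0.0143·69.4, giving R* = 817·(1 - 0.729) = 221.
From dC/dt = 0: 0.00559·221 - 0.0867 = 0.0225P*, so P* = 1.15/0.0225 = 51.1.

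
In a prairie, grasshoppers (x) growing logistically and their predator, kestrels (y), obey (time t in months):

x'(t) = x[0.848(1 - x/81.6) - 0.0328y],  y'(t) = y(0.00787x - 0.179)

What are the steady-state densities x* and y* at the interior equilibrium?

From dy/dt = 0 with y > 0: 0.00787x* = 0.179, so x* = 22.7.
Substitute into dx/dt = 0: 0.848(1 - 22.7/81.6) = 0.0328y*.
The bracket is 0.721, giving y* = 0.612/0.0328 = 18.6.

x* ≈ 22.7, y* ≈ 18.6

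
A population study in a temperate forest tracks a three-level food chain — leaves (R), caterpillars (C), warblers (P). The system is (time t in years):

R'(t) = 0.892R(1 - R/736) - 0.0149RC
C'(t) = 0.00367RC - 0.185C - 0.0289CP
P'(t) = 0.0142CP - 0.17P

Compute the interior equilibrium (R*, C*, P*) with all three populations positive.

R* ≈ 589, C* ≈ 12, P* ≈ 68.4

From dP/dt = 0: 0.0142C* = 0.17, so C* = 12.
From dR/dt = 0: 0.892(1 - R*/736) = 0.0149·12, giving R* = 736·(1 - 0.2) = 589.
From dC/dt = 0: 0.00367·589 - 0.185 = 0.0289P*, so P* = 1.98/0.0289 = 68.4.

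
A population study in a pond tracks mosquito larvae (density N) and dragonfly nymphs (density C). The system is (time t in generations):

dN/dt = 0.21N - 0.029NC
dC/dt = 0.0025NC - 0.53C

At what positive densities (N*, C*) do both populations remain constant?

Set dC/dt = 0 with C > 0: 0.0025N - 0.53 = 0, so N* = 0.53/0.0025 = 212.
Set dN/dt = 0 with N > 0: 0.21 - 0.029C = 0, so C* = 0.21/0.029 = 7.24.

N* ≈ 212, C* ≈ 7.24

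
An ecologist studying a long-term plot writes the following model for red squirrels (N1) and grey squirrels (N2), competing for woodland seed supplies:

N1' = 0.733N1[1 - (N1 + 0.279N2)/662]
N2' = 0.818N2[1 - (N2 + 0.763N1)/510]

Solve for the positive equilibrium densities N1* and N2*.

Setting both brackets to zero gives the nullclines N1 + 0.279N2 = 662 and 0.763N1 + N2 = 510.
Substituting N2 = 510 - 0.763N1 into the first: N1(1 - 0.279·0.763) = 662 - 0.279·510.
So N1* = 520/0.787 = 660, and then N2* = 510 - 0.763·660 = 6.22.

N1* ≈ 660, N2* ≈ 6.22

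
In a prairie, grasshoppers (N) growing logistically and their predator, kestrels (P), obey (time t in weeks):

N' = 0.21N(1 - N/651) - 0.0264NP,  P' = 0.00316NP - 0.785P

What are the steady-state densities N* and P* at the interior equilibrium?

From dP/dt = 0 with P > 0: 0.00316N* = 0.785, so N* = 248.
Substitute into dN/dt = 0: 0.21(1 - 248/651) = 0.0264P*.
The bracket is 0.618, giving P* = 0.13/0.0264 = 4.92.

N* ≈ 248, P* ≈ 4.92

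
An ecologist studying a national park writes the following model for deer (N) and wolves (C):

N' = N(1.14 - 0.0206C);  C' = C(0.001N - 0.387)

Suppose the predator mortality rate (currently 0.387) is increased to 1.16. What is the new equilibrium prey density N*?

N* ≈ 1160

At the interior fixed point, setting dC/dt = 0 with C > 0 fixes N* = (predator death rate)/(NC coefficient) — independent of the other coefficients.
With the change, N* = 1.16/0.001 = 1160; it rises from 387.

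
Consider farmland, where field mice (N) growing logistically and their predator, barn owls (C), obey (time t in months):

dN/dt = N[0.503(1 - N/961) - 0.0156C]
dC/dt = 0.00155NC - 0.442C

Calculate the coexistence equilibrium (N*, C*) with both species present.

N* ≈ 285, C* ≈ 22.7

From dC/dt = 0 with C > 0: 0.00155N* = 0.442, so N* = 285.
Substitute into dN/dt = 0: 0.503(1 - 285/961) = 0.0156C*.
The bracket is 0.703, giving C* = 0.354/0.0156 = 22.7.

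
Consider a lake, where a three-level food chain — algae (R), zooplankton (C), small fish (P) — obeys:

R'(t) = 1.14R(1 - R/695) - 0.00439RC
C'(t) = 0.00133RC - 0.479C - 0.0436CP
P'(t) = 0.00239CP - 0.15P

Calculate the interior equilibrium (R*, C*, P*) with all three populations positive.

R* ≈ 527, C* ≈ 62.8, P* ≈ 5.09

From dP/dt = 0: 0.00239C* = 0.15, so C* = 62.8.
From dR/dt = 0: 1.14(1 - R*/695) = 0.00439·62.8, giving R* = 695·(1 - 0.242) = 527.
From dC/dt = 0: 0.00133·527 - 0.479 = 0.0436P*, so P* = 0.222/0.0436 = 5.09.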